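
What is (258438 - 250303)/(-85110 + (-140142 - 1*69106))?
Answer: -8135/294358 ≈ -0.027636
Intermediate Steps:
(258438 - 250303)/(-85110 + (-140142 - 1*69106)) = 8135/(-85110 + (-140142 - 69106)) = 8135/(-85110 - 209248) = 8135/(-294358) = 8135*(-1/294358) = -8135/294358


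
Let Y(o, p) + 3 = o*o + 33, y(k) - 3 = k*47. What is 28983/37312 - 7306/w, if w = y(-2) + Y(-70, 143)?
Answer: -132352735/180552768 ≈ -0.73304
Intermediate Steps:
y(k) = 3 + 47*k (y(k) = 3 + k*47 = 3 + 47*k)
Y(o, p) = 30 + o² (Y(o, p) = -3 + (o*o + 33) = -3 + (o² + 33) = -3 + (33 + o²) = 30 + o²)
w = 4839 (w = (3 + 47*(-2)) + (30 + (-70)²) = (3 - 94) + (30 + 4900) = -91 + 4930 = 4839)
28983/37312 - 7306/w = 28983/37312 - 7306/4839 = -132352735/180552768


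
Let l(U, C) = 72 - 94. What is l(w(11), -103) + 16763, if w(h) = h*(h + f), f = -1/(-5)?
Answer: 16741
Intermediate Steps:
f = 1/5 (f = -1*(-1/5) = 1/5 ≈ 0.20000)
w(h) = h*(1/5 + h) (w(h) = h*(h + 1/5) = h*(1/5 + h))
l(U, C) = -22
l(w(11), -103) + 16763 = -22 + 16763 = 16741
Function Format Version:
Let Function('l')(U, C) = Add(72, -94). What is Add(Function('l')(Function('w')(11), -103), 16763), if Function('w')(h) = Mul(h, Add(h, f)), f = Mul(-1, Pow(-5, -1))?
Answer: 16741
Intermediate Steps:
f = Rational(1, 5) (f = Mul(-1, Rational(-1, 5)) = Rational(1, 5) ≈ 0.20000)
Function('w')(h) = Mul(h, Add(Rational(1, 5), h)) (Function('w')(h) = Mul(h, Add(h, Rational(1, 5))) = Mul(h, Add(Rational(1, 5), h)))
Function('l')(U, C) = -22
Add(Function('l')(Function('w')(11), -103), 16763) = Add(-22, 16763) = 16741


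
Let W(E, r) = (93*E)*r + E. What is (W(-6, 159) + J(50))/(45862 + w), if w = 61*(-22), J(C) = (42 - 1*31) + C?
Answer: -88667/44520 ≈ -1.9916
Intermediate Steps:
J(C) = 11 + C (J(C) = (42 - 31) + C = 11 + C)
w = -1342
W(E, r) = E + 93*E*r (W(E, r) = 93*E*r + E = E + 93*E*r)
(W(-6, 159) + J(50))/(45862 + w) = (-6*(1 + 93*159) + (11 + 50))/(45862 - 1342) = (-6*(1 + 14787) + 61)/44520 = (-6*14788 + 61)*(1/44520) = (-88728 + 61)*(1/44520) = -88667*1/44520 = -88667/44520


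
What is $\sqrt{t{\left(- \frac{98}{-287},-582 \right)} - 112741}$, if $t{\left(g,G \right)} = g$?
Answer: $\frac{i \sqrt{189517047}}{41} \approx 335.77 i$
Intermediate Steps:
$\sqrt{t{\left(- \frac{98}{-287},-582 \right)} - 112741} = \sqrt{- \frac{98}{-287} - 112741} = \sqrt{\left(-98\right) \left(- \frac{1}{287}\right) - 112741} = \sqrt{\frac{14}{41} - 112741} = \sqrt{- \frac{4622367}{41}} = \frac{i \sqrt{189517047}}{41}$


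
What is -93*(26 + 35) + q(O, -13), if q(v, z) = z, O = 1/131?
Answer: -5686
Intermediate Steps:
O = 1/131 ≈ 0.0076336
-93*(26 + 35) + q(O, -13) = -93*(26 + 35) - 13 = -93*61 - 13 = -5673 - 13 = -5686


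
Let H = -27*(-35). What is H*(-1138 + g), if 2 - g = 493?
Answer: -1539405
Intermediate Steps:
g = -491 (g = 2 - 1*493 = 2 - 493 = -491)
H = 945
H*(-1138 + g) = 945*(-1138 - 491) = 945*(-1629) = -1539405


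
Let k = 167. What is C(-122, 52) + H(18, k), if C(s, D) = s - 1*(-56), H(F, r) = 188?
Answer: 122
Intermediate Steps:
C(s, D) = 56 + s (C(s, D) = s + 56 = 56 + s)
C(-122, 52) + H(18, k) = (56 - 122) + 188 = -66 + 188 = 122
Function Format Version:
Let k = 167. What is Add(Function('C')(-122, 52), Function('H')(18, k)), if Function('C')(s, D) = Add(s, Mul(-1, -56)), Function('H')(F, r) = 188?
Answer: 122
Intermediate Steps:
Function('C')(s, D) = Add(56, s) (Function('C')(s, D) = Add(s, 56) = Add(56, s))
Add(Function('C')(-122, 52), Function('H')(18, k)) = Add(Add(56, -122), 188) = Add(-66, 188) = 122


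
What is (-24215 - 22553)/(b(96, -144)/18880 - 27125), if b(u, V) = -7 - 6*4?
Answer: 882979840/512120031 ≈ 1.7242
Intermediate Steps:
b(u, V) = -31 (b(u, V) = -7 - 24 = -31)
(-24215 - 22553)/(b(96, -144)/18880 - 27125) = (-24215 - 22553)/(-31/18880 - 27125) = -46768/(-31*1/18880 - 27125) = -46768/(-31/18880 - 27125) = -46768/(-512120031/18880) = -46768*(-18880/512120031) = 882979840/512120031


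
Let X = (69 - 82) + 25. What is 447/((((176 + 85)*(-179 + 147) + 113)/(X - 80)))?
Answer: 30396/8239 ≈ 3.6893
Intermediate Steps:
X = 12 (X = -13 + 25 = 12)
447/((((176 + 85)*(-179 + 147) + 113)/(X - 80))) = 447/((((176 + 85)*(-179 + 147) + 113)/(12 - 80))) = 447/(((261*(-32) + 113)/(-68))) = 447/(((-8352 + 113)*(-1/68))) = 447/((-8239*(-1/68))) = 447/(8239/68) = 447*(68/8239) = 30396/8239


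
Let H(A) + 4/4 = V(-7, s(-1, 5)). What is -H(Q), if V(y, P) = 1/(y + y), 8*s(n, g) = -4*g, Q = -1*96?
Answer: 15/14 ≈ 1.0714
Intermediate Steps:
Q = -96
s(n, g) = -g/2 (s(n, g) = (-4*g)/8 = -g/2)
V(y, P) = 1/(2*y)
H(A) = -15/14 (H(A) = -1 + (½)/(-7) = -1 + (½)*(-⅐) = -1 - 1/14 = -15/14)
-H(Q) = -1*(-15/14) = 15/14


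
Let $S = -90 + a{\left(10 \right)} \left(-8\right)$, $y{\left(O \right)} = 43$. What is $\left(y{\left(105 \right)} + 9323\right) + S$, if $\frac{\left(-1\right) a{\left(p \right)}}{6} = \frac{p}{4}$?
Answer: $9396$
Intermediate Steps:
$a{\left(p \right)} = - \frac{3 p}{2}$ ($a{\left(p \right)} = - 6 \frac{p}{4} = - \frac{3 p}{2}$)
$S = 30$ ($S = -90 + \left(- \frac{3}{2}\right) 10 \left(-8\right) = -90 - -120 = -90 + 120 = 30$)
$\left(y{\left(105 \right)} + 9323\right) + S = \left(43 + 9323\right) + 30 = 9366 + 30 = 9396$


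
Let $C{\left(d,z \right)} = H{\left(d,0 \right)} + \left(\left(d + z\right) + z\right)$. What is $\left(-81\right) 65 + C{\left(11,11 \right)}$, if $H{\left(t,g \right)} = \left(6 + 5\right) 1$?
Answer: $-5221$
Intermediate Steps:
$H{\left(t,g \right)} = 11$ ($H{\left(t,g \right)} = 11 \cdot 1 = 11$)
$C{\left(d,z \right)} = 11 + d + 2 z$ ($C{\left(d,z \right)} = 11 + \left(\left(d + z\right) + z\right) = 11 + \left(d + 2 z\right) = 11 + d + 2 z$)
$\left(-81\right) 65 + C{\left(11,11 \right)} = \left(-81\right) 65 + \left(11 + 11 + 2 \cdot 11\right) = -5265 + \left(11 + 11 + 22\right) = -5265 + 44 = -5221$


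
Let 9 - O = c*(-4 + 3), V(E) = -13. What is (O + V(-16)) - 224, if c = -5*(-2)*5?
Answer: -178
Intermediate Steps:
c = 50 (c = 10*5 = 50)
O = 59 (O = 9 - 50*(-4 + 3) = 9 - 50*(-1) = 9 - 1*(-50) = 9 + 50 = 59)
(O + V(-16)) - 224 = (59 - 13) - 224 = 46 - 224 = -178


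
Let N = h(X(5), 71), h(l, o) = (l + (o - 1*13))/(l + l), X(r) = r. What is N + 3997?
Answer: 40033/10 ≈ 4003.3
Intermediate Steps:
h(l, o) = (-13 + l + o)/(2*l) (h(l, o) = (l + (o - 13))/((2*l)) = (l + (-13 + o))*(1/(2*l)) = (-13 + l + o)*(1/(2*l)) = (-13 + l + o)/(2*l))
N = 63/10 (N = (½)*(-13 + 5 + 71)/5 = (½)*(⅕)*63 = 63/10 ≈ 6.3000)
N + 3997 = 63/10 + 3997 = 40033/10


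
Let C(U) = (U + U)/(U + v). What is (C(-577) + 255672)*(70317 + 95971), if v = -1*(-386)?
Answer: 8120592333728/191 ≈ 4.2516e+10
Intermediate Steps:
v = 386
C(U) = 2*U/(386 + U) (C(U) = (U + U)/(U + 386) = (2*U)/(386 + U) = 2*U/(386 + U))
(C(-577) + 255672)*(70317 + 95971) = (2*(-577)/(386 - 577) + 255672)*(70317 + 95971) = (2*(-577)/(-191) + 255672)*166288 = (2*(-577)*(-1/191) + 255672)*166288 = (1154/191 + 255672)*166288 = (48834506/191)*166288 = 8120592333728/191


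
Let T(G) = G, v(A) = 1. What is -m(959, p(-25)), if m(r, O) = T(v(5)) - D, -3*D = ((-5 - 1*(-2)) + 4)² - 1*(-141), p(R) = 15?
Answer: -145/3 ≈ -48.333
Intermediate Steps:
D = -142/3 (D = -(((-5 - 1*(-2)) + 4)² - 1*(-141))/3 = -(((-5 + 2) + 4)² + 141)/3 = -((-3 + 4)² + 141)/3 = -(1² + 141)/3 = -(1 + 141)/3 = -⅓*142 = -142/3 ≈ -47.333)
m(r, O) = 145/3 (m(r, O) = 1 - 1*(-142/3) = 1 + 142/3 = 145/3)
-m(959, p(-25)) = -1*145/3 = -145/3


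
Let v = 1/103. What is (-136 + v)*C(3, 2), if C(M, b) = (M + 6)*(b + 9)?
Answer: -1386693/103 ≈ -13463.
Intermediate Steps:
C(M, b) = (6 + M)*(9 + b)
v = 1/103 ≈ 0.0097087
(-136 + v)*C(3, 2) = (-136 + 1/103)*(54 + 6*2 + 9*3 + 3*2) = -14007*(54 + 12 + 27 + 6)/103 = -14007/103*99 = -1386693/103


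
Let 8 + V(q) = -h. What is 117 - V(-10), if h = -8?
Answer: 117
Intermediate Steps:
V(q) = 0 (V(q) = -8 - 1*(-8) = -8 + 8 = 0)
117 - V(-10) = 117 - 1*0 = 117 + 0 = 117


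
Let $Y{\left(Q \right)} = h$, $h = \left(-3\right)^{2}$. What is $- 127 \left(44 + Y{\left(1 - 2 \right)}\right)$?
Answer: $-6731$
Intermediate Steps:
$h = 9$
$Y{\left(Q \right)} = 9$
$- 127 \left(44 + Y{\left(1 - 2 \right)}\right) = - 127 \left(44 + 9\right) = \left(-127\right) 53 = -6731$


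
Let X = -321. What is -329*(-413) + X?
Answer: 135556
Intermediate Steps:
-329*(-413) + X = -329*(-413) - 321 = 135877 - 321 = 135556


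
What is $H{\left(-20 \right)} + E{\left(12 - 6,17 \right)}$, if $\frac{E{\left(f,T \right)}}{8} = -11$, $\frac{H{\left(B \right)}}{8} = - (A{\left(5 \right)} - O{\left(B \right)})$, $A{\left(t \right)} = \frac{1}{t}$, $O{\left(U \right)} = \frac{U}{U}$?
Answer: $- \frac{408}{5} \approx -81.6$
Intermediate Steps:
$O{\left(U \right)} = 1$
$H{\left(B \right)} = \frac{32}{5}$ ($H{\left(B \right)} = 8 \left(- (\frac{1}{5} - 1)\right) = 8 \left(\left(-1\right) \left(- \frac{4}{5}\right)\right) = 8 \cdot \frac{4}{5} = \frac{32}{5}$)
$E{\left(f,T \right)} = -88$ ($E{\left(f,T \right)} = 8 \left(-11\right) = -88$)
$H{\left(-20 \right)} + E{\left(12 - 6,17 \right)} = \frac{32}{5} - 88 = - \frac{408}{5}$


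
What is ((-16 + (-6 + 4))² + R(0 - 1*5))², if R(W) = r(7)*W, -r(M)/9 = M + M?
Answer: 910116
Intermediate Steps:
r(M) = -18*M (r(M) = -9*(M + M) = -18*M)
R(W) = -126*W (R(W) = (-18*7)*W = -126*W)
((-16 + (-6 + 4))² + R(0 - 1*5))² = ((-16 + (-6 + 4))² - 126*(0 - 1*5))² = ((-16 - 2)² - 126*(0 - 5))² = ((-18)² - 126*(-5))² = (324 + 630)² = 954² = 910116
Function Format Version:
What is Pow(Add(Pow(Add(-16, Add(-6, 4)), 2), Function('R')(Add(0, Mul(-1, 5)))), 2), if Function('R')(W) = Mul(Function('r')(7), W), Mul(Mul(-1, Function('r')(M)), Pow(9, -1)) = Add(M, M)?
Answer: 910116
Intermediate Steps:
Function('r')(M) = Mul(-18, M) (Function('r')(M) = Mul(-9, Add(M, M)) = Mul(-9, Mul(2, M)) = Mul(-18, M))
Function('R')(W) = Mul(-126, W) (Function('R')(W) = Mul(Mul(-18, 7), W) = Mul(-126, W))
Pow(Add(Pow(Add(-16, Add(-6, 4)), 2), Function('R')(Add(0, Mul(-1, 5)))), 2) = Pow(Add(Pow(Add(-16, Add(-6, 4)), 2), Mul(-126, Add(0, Mul(-1, 5)))), 2) = Pow(Add(Pow(Add(-16, -2), 2), Mul(-126, Add(0, -5))), 2) = Pow(Add(Pow(-18, 2), Mul(-126, -5)), 2) = Pow(Add(324, 630), 2) = Pow(954, 2) = 910116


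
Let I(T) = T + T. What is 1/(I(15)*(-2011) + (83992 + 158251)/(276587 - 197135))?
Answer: -79452/4793096917 ≈ -1.6576e-5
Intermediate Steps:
I(T) = 2*T
1/(I(15)*(-2011) + (83992 + 158251)/(276587 - 197135)) = 1/((2*15)*(-2011) + (83992 + 158251)/(276587 - 197135)) = 1/(30*(-2011) + 242243/79452) = 1/(-60330 + 242243*(1/79452)) = 1/(-60330 + 242243/79452) = 1/(-4793096917/79452) = -79452/4793096917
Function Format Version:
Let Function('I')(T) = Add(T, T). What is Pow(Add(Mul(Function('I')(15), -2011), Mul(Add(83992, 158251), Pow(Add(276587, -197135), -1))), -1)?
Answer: Rational(-79452, 4793096917) ≈ -1.6576e-5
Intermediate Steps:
Function('I')(T) = Mul(2, T)
Pow(Add(Mul(Function('I')(15), -2011), Mul(Add(83992, 158251), Pow(Add(276587, -197135), -1))), -1) = Pow(Add(Mul(Mul(2, 15), -2011), Mul(Add(83992, 158251), Pow(Add(276587, -197135), -1))), -1) = Pow(Add(Mul(30, -2011), Mul(242243, Pow(79452, -1))), -1) = Pow(Add(-60330, Mul(242243, Rational(1, 79452))), -1) = Pow(Add(-60330, Rational(242243, 79452)), -1) = Pow(Rational(-4793096917, 79452), -1) = Rational(-79452, 4793096917)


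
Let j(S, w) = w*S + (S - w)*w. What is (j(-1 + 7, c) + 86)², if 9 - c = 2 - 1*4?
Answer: 9409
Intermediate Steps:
c = 11 (c = 9 - (2 - 1*4) = 9 - (2 - 4) = 9 - 1*(-2) = 9 + 2 = 11)
j(S, w) = S*w + w*(S - w)
(j(-1 + 7, c) + 86)² = (11*(-1*11 + 2*(-1 + 7)) + 86)² = (11*(-11 + 2*6) + 86)² = (11*(-11 + 12) + 86)² = (11*1 + 86)² = (11 + 86)² = 97² = 9409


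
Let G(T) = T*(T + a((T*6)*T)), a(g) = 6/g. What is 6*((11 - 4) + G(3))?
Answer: 98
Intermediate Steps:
G(T) = T*(T + T⁻²) (G(T) = T*(T + 6/(((T*6)*T))) = T*(T + 6/(((6*T)*T))) = T*(T + 6/((6*T²))) = T*(T + 6*(1/(6*T²))) = T*(T + T⁻²))
6*((11 - 4) + G(3)) = 6*((11 - 4) + (1 + 3³)/3) = 6*(7 + (1 + 27)/3) = 6*(7 + (⅓)*28) = 6*(7 + 28/3) = 6*(49/3) = 98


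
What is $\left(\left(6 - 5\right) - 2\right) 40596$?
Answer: $-40596$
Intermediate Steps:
$\left(\left(6 - 5\right) - 2\right) 40596 = \left(1 - 2\right) 40596 = \left(-1\right) 40596 = -40596$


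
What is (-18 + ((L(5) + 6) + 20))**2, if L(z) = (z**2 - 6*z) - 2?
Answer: 1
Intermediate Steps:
L(z) = -2 + z**2 - 6*z
(-18 + ((L(5) + 6) + 20))**2 = (-18 + (((-2 + 5**2 - 6*5) + 6) + 20))**2 = (-18 + (((-2 + 25 - 30) + 6) + 20))**2 = (-18 + ((-7 + 6) + 20))**2 = (-18 + (-1 + 20))**2 = (-18 + 19)**2 = 1**2 = 1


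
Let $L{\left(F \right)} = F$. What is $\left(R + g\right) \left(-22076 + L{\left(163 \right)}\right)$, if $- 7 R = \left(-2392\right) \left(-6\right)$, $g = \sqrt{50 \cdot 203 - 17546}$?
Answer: $\frac{314495376}{7} - 1884518 i \approx 4.4928 \cdot 10^{7} - 1.8845 \cdot 10^{6} i$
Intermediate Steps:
$g = 86 i$ ($g = \sqrt{10150 - 17546} = \sqrt{-7396} = 86 i \approx 86.0 i$)
$R = - \frac{14352}{7}$ ($R = - \frac{\left(-2392\right) \left(-6\right)}{7} = \left(- \frac{1}{7}\right) 14352 = - \frac{14352}{7} \approx -2050.3$)
$\left(R + g\right) \left(-22076 + L{\left(163 \right)}\right) = \left(- \frac{14352}{7} + 86 i\right) \left(-22076 + 163\right) = \left(- \frac{14352}{7} + 86 i\right) \left(-21913\right) = \frac{314495376}{7} - 1884518 i$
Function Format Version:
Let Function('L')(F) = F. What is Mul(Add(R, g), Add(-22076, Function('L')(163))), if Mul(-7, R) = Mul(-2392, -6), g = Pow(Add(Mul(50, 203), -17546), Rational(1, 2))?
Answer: Add(Rational(314495376, 7), Mul(-1884518, I)) ≈ Add(4.4928e+7, Mul(-1.8845e+6, I))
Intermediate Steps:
g = Mul(86, I) (g = Pow(Add(10150, -17546), Rational(1, 2)) = Pow(-7396, Rational(1, 2)) = Mul(86, I) ≈ Mul(86.000, I))
R = Rational(-14352, 7) (R = Mul(Rational(-1, 7), Mul(-2392, -6)) = Mul(Rational(-1, 7), 14352) = Rational(-14352, 7) ≈ -2050.3)
Mul(Add(R, g), Add(-22076, Function('L')(163))) = Mul(Add(Rational(-14352, 7), Mul(86, I)), Add(-22076, 163)) = Mul(Add(Rational(-14352, 7), Mul(86, I)), -21913) = Add(Rational(314495376, 7), Mul(-1884518, I))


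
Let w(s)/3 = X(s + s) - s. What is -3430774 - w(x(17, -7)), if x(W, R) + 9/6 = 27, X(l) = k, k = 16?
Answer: -6861491/2 ≈ -3.4307e+6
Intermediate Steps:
X(l) = 16
x(W, R) = 51/2 (x(W, R) = -3/2 + 27 = 51/2)
w(s) = 48 - 3*s (w(s) = 3*(16 - s) = 48 - 3*s)
-3430774 - w(x(17, -7)) = -3430774 - (48 - 3*51/2) = -3430774 - (48 - 153/2) = -3430774 - 1*(-57/2) = -3430774 + 57/2 = -6861491/2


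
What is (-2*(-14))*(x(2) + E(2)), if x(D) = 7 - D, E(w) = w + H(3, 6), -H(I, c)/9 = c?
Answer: -1316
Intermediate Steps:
H(I, c) = -9*c
E(w) = -54 + w (E(w) = w - 9*6 = w - 54 = -54 + w)
(-2*(-14))*(x(2) + E(2)) = (-2*(-14))*((7 - 1*2) + (-54 + 2)) = 28*((7 - 2) - 52) = 28*(5 - 52) = 28*(-47) = -1316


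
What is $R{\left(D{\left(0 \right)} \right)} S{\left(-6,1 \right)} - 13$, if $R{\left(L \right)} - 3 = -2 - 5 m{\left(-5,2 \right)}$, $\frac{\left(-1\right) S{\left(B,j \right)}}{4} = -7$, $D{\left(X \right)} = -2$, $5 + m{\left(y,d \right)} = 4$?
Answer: $155$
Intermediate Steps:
$m{\left(y,d \right)} = -1$ ($m{\left(y,d \right)} = -5 + 4 = -1$)
$S{\left(B,j \right)} = 28$ ($S{\left(B,j \right)} = \left(-4\right) \left(-7\right) = 28$)
$R{\left(L \right)} = 6$ ($R{\left(L \right)} = 3 - -3 = 3 + \left(-2 + 5\right) = 3 + 3 = 6$)
$R{\left(D{\left(0 \right)} \right)} S{\left(-6,1 \right)} - 13 = 6 \cdot 28 - 13 = 168 - 13 = 155$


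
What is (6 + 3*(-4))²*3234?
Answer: 116424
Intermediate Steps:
(6 + 3*(-4))²*3234 = (6 - 12)²*3234 = (-6)²*3234 = 36*3234 = 116424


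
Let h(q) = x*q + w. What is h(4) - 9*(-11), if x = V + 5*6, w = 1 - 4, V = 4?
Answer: 232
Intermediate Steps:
w = -3
x = 34 (x = 4 + 5*6 = 4 + 30 = 34)
h(q) = -3 + 34*q (h(q) = 34*q - 3 = -3 + 34*q)
h(4) - 9*(-11) = (-3 + 34*4) - 9*(-11) = (-3 + 136) + 99 = 133 + 99 = 232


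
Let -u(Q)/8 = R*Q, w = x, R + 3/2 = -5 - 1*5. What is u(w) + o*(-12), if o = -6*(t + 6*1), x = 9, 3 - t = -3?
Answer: 1692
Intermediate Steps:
t = 6 (t = 3 - 1*(-3) = 3 + 3 = 6)
R = -23/2 (R = -3/2 + (-5 - 1*5) = -3/2 + (-5 - 5) = -3/2 - 10 = -23/2 ≈ -11.500)
w = 9
o = -72 (o = -6*(6 + 6*1) = -6*(6 + 6) = -6*12 = -72)
u(Q) = 92*Q (u(Q) = -(-92)*Q = 92*Q)
u(w) + o*(-12) = 92*9 - 72*(-12) = 828 + 864 = 1692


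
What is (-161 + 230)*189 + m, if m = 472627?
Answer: 485668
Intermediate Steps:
(-161 + 230)*189 + m = (-161 + 230)*189 + 472627 = 69*189 + 472627 = 13041 + 472627 = 485668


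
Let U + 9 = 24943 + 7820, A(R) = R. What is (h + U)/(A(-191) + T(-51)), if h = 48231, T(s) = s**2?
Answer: 16197/482 ≈ 33.604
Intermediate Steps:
U = 32754 (U = -9 + (24943 + 7820) = -9 + 32763 = 32754)
(h + U)/(A(-191) + T(-51)) = (48231 + 32754)/(-191 + (-51)**2) = 80985/(-191 + 2601) = 80985/2410 = 80985*(1/2410) = 16197/482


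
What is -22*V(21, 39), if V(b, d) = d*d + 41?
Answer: -34364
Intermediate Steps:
V(b, d) = 41 + d² (V(b, d) = d² + 41 = 41 + d²)
-22*V(21, 39) = -22*(41 + 39²) = -22*(41 + 1521) = -22*1562 = -34364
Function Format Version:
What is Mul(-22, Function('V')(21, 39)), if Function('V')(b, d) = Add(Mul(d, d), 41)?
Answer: -34364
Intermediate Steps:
Function('V')(b, d) = Add(41, Pow(d, 2)) (Function('V')(b, d) = Add(Pow(d, 2), 41) = Add(41, Pow(d, 2)))
Mul(-22, Function('V')(21, 39)) = Mul(-22, Add(41, Pow(39, 2))) = Mul(-22, Add(41, 1521)) = Mul(-22, 1562) = -34364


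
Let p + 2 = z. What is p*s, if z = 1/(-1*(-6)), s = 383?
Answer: -4213/6 ≈ -702.17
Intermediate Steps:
z = ⅙ (z = 1/6 = ⅙ ≈ 0.16667)
p = -11/6 (p = -2 + ⅙ = -11/6 ≈ -1.8333)
p*s = -11/6*383 = -4213/6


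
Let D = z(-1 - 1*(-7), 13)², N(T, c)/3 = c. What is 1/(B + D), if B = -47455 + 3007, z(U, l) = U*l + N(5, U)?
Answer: -1/35232 ≈ -2.8383e-5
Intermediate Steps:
N(T, c) = 3*c
z(U, l) = 3*U + U*l (z(U, l) = U*l + 3*U = 3*U + U*l)
D = 9216 (D = ((-1 - 1*(-7))*(3 + 13))² = ((-1 + 7)*16)² = (6*16)² = 96² = 9216)
B = -44448
1/(B + D) = 1/(-44448 + 9216) = 1/(-35232) = -1/35232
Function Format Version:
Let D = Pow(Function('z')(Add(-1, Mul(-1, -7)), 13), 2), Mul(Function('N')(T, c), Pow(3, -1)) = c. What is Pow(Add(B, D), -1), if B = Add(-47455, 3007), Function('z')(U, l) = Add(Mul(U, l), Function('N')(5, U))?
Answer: Rational(-1, 35232) ≈ -2.8383e-5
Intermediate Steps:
Function('N')(T, c) = Mul(3, c)
Function('z')(U, l) = Add(Mul(3, U), Mul(U, l)) (Function('z')(U, l) = Add(Mul(U, l), Mul(3, U)) = Add(Mul(3, U), Mul(U, l)))
D = 9216 (D = Pow(Mul(Add(-1, Mul(-1, -7)), Add(3, 13)), 2) = Pow(Mul(Add(-1, 7), 16), 2) = Pow(Mul(6, 16), 2) = Pow(96, 2) = 9216)
B = -44448
Pow(Add(B, D), -1) = Pow(Add(-44448, 9216), -1) = Pow(-35232, -1) = Rational(-1, 35232)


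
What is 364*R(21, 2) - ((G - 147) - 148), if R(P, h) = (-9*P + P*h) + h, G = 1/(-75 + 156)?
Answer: -4251286/81 ≈ -52485.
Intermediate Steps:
G = 1/81 ≈ 0.012346
R(P, h) = h - 9*P + P*h
364*R(21, 2) - ((G - 147) - 148) = 364*(2 - 9*21 + 21*2) - ((1/81 - 147) - 148) = 364*(2 - 189 + 42) - (-11906/81 - 148) = 364*(-145) - 1*(-23894/81) = -52780 + 23894/81 = -4251286/81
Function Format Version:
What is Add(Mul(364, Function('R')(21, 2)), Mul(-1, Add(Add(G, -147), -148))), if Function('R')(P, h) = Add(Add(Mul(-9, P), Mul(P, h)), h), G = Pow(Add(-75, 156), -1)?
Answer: Rational(-4251286, 81) ≈ -52485.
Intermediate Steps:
G = Rational(1, 81) (G = Pow(81, -1) = Rational(1, 81) ≈ 0.012346)
Function('R')(P, h) = Add(h, Mul(-9, P), Mul(P, h))
Add(Mul(364, Function('R')(21, 2)), Mul(-1, Add(Add(G, -147), -148))) = Add(Mul(364, Add(2, Mul(-9, 21), Mul(21, 2))), Mul(-1, Add(Add(Rational(1, 81), -147), -148))) = Add(Mul(364, Add(2, -189, 42)), Mul(-1, Add(Rational(-11906, 81), -148))) = Add(Mul(364, -145), Mul(-1, Rational(-23894, 81))) = Add(-52780, Rational(23894, 81)) = Rational(-4251286, 81)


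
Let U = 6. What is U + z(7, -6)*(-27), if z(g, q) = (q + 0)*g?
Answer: 1140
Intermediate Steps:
z(g, q) = g*q (z(g, q) = q*g = g*q)
U + z(7, -6)*(-27) = 6 + (7*(-6))*(-27) = 6 - 42*(-27) = 6 + 1134 = 1140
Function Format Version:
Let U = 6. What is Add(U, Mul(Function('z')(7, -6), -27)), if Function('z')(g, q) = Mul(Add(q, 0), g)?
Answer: 1140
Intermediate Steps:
Function('z')(g, q) = Mul(g, q) (Function('z')(g, q) = Mul(q, g) = Mul(g, q))
Add(U, Mul(Function('z')(7, -6), -27)) = Add(6, Mul(Mul(7, -6), -27)) = Add(6, Mul(-42, -27)) = Add(6, 1134) = 1140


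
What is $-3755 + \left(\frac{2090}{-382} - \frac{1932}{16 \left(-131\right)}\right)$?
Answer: $- \frac{376270747}{100084} \approx -3759.6$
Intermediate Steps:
$-3755 + \left(\frac{2090}{-382} - \frac{1932}{16 \left(-131\right)}\right) = -3755 - \left(\frac{1045}{191} + \frac{1932}{-2096}\right) = -3755 - \frac{455327}{100084} = - \frac{376270747}{100084}$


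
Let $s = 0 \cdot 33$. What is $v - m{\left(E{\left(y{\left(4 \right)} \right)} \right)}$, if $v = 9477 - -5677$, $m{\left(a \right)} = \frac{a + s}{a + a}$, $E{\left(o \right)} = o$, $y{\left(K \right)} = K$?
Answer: $\frac{30307}{2} \approx 15154.0$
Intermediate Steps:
$s = 0$
$m{\left(a \right)} = \frac{1}{2}$ ($m{\left(a \right)} = \frac{a + 0}{a + a} = \frac{a}{2 a} = a \frac{1}{2 a} = \frac{1}{2}$)
$v = 15154$ ($v = 9477 + 5677 = 15154$)
$v - m{\left(E{\left(y{\left(4 \right)} \right)} \right)} = 15154 - \frac{1}{2} = \frac{30307}{2}$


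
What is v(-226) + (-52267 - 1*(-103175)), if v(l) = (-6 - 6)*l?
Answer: 53620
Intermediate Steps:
v(l) = -12*l
v(-226) + (-52267 - 1*(-103175)) = -12*(-226) + (-52267 - 1*(-103175)) = 2712 + (-52267 + 103175) = 2712 + 50908 = 53620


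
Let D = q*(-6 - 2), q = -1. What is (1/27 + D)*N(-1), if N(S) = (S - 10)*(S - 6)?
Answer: 16709/27 ≈ 618.85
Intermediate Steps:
N(S) = (-10 + S)*(-6 + S)
D = 8 (D = -(-6 - 2) = -1*(-8) = 8)
(1/27 + D)*N(-1) = (1/27 + 8)*(60 + (-1)² - 16*(-1)) = (1/27 + 8)*(60 + 1 + 16) = (217/27)*77 = 16709/27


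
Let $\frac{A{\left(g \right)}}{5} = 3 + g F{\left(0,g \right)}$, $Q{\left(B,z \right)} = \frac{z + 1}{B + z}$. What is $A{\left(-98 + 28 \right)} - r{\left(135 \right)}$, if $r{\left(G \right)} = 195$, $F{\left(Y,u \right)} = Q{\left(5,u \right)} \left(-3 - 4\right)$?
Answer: $\frac{31470}{13} \approx 2420.8$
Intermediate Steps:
$Q{\left(B,z \right)} = \frac{1 + z}{B + z}$
$F{\left(Y,u \right)} = - \frac{7 \left(1 + u\right)}{5 + u}$ ($F{\left(Y,u \right)} = \frac{1 + u}{5 + u} \left(-3 - 4\right) = \frac{1 + u}{5 + u} \left(-7\right) = - \frac{7 \left(1 + u\right)}{5 + u}$)
$A{\left(g \right)} = 15 + \frac{35 g \left(-1 - g\right)}{5 + g}$ ($A{\left(g \right)} = 5 \left(3 + g \frac{7 \left(-1 - g\right)}{5 + g}\right) = 5 \left(3 + \frac{7 g \left(-1 - g\right)}{5 + g}\right) = 15 + \frac{35 g \left(-1 - g\right)}{5 + g}$)
$A{\left(-98 + 28 \right)} - r{\left(135 \right)} = \frac{5 \left(15 - 7 \left(-98 + 28\right)^{2} - 4 \left(-98 + 28\right)\right)}{5 + \left(-98 + 28\right)} - 195 = \frac{5 \left(15 - 7 \left(-70\right)^{2} - -280\right)}{5 - 70} - 195 = \frac{5 \left(15 - 34300 + 280\right)}{-65} - 195 = 5 \left(- \frac{1}{65}\right) \left(15 - 34300 + 280\right) - 195 = 5 \left(- \frac{1}{65}\right) \left(-34005\right) - 195 = \frac{34005}{13} - 195 = \frac{31470}{13}$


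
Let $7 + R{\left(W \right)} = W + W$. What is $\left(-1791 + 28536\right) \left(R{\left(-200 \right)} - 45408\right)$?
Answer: $-1225322175$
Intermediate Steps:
$R{\left(W \right)} = -7 + 2 W$ ($R{\left(W \right)} = -7 + \left(W + W\right) = -7 + 2 W$)
$\left(-1791 + 28536\right) \left(R{\left(-200 \right)} - 45408\right) = \left(-1791 + 28536\right) \left(\left(-7 + 2 \left(-200\right)\right) - 45408\right) = 26745 \left(\left(-7 - 400\right) - 45408\right) = 26745 \left(-407 - 45408\right) = 26745 \left(-45815\right) = -1225322175$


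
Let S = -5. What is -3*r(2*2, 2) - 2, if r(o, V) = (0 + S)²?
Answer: -77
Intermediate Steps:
r(o, V) = 25 (r(o, V) = (0 - 5)² = (-5)² = 25)
-3*r(2*2, 2) - 2 = -3*25 - 2 = -75 - 2 = -77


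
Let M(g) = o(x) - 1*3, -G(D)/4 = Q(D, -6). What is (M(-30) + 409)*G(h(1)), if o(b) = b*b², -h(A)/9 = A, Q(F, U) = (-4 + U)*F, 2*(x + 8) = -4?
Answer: 213840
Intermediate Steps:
x = -10 (x = -8 + (½)*(-4) = -8 - 2 = -10)
Q(F, U) = F*(-4 + U)
h(A) = -9*A
G(D) = 40*D (G(D) = -4*D*(-4 - 6) = -4*D*(-10) = -(-40)*D = 40*D)
o(b) = b³
M(g) = -1003 (M(g) = (-10)³ - 1*3 = -1000 - 3 = -1003)
(M(-30) + 409)*G(h(1)) = (-1003 + 409)*(40*(-9*1)) = -23760*(-9) = -594*(-360) = 213840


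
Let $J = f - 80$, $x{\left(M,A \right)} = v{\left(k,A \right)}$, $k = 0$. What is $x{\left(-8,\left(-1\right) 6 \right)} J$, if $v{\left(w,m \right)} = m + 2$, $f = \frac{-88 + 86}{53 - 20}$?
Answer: $\frac{10568}{33} \approx 320.24$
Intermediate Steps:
$f = - \frac{2}{33} \approx -0.060606$
$v{\left(w,m \right)} = 2 + m$
$x{\left(M,A \right)} = 2 + A$
$J = - \frac{2642}{33}$ ($J = - \frac{2}{33} - 80 = - \frac{2642}{33} \approx -80.061$)
$x{\left(-8,\left(-1\right) 6 \right)} J = \left(2 - 6\right) \left(- \frac{2642}{33}\right) = \left(-4\right) \left(- \frac{2642}{33}\right) = \frac{10568}{33}$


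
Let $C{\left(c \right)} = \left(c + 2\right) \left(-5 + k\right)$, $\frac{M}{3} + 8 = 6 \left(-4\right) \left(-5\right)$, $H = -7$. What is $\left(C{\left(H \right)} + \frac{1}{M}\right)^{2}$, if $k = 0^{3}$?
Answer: $\frac{70576801}{112896} \approx 625.15$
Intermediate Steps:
$M = 336$ ($M = -24 + 3 \cdot 6 \left(-4\right) \left(-5\right) = -24 + 3 \left(\left(-24\right) \left(-5\right)\right) = -24 + 3 \cdot 120 = -24 + 360 = 336$)
$k = 0$
$C{\left(c \right)} = -10 - 5 c$ ($C{\left(c \right)} = \left(c + 2\right) \left(-5 + 0\right) = \left(2 + c\right) \left(-5\right) = -10 - 5 c$)
$\left(C{\left(H \right)} + \frac{1}{M}\right)^{2} = \left(\left(-10 - -35\right) + \frac{1}{336}\right)^{2} = \left(\left(-10 + 35\right) + \frac{1}{336}\right)^{2} = \left(25 + \frac{1}{336}\right)^{2} = \left(\frac{8401}{336}\right)^{2} = \frac{70576801}{112896}$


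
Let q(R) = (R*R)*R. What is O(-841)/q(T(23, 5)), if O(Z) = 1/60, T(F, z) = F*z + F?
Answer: 1/157684320 ≈ 6.3418e-9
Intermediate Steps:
T(F, z) = F + F*z
q(R) = R³ (q(R) = R²*R = R³)
O(Z) = 1/60
O(-841)/q(T(23, 5)) = 1/(60*((23*(1 + 5))³)) = 1/(60*((23*6)³)) = 1/(60*(138³)) = (1/60)/2628072 = (1/60)*(1/2628072) = 1/157684320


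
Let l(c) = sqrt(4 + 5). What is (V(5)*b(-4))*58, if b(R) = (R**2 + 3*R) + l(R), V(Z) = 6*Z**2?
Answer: 60900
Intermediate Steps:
l(c) = 3 (l(c) = sqrt(9) = 3)
b(R) = 3 + R**2 + 3*R (b(R) = (R**2 + 3*R) + 3 = 3 + R**2 + 3*R)
(V(5)*b(-4))*58 = ((6*5**2)*(3 + (-4)**2 + 3*(-4)))*58 = ((6*25)*(3 + 16 - 12))*58 = (150*7)*58 = 1050*58 = 60900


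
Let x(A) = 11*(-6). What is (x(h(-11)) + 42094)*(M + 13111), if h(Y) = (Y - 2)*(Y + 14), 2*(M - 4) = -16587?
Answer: 202638002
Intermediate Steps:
M = -16579/2 (M = 4 + (1/2)*(-16587) = 4 - 16587/2 = -16579/2 ≈ -8289.5)
h(Y) = (-2 + Y)*(14 + Y)
x(A) = -66
(x(h(-11)) + 42094)*(M + 13111) = (-66 + 42094)*(-16579/2 + 13111) = 42028*(9643/2) = 202638002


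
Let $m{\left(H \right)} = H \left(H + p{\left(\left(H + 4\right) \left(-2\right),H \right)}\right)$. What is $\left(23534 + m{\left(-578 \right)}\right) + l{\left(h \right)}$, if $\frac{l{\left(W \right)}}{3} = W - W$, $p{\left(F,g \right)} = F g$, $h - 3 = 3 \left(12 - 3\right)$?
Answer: $383886050$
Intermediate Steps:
$h = 30$ ($h = 3 + 3 \left(12 - 3\right) = 3 + 3 \cdot 9 = 3 + 27 = 30$)
$l{\left(W \right)} = 0$ ($l{\left(W \right)} = 3 \left(W - W\right) = 3 \cdot 0 = 0$)
$m{\left(H \right)} = H \left(H + H \left(-8 - 2 H\right)\right)$ ($m{\left(H \right)} = H \left(H + \left(H + 4\right) \left(-2\right) H\right) = H \left(H + \left(4 + H\right) \left(-2\right) H\right) = H \left(H + \left(-8 - 2 H\right) H\right) = H \left(H + H \left(-8 - 2 H\right)\right)$)
$\left(23534 + m{\left(-578 \right)}\right) + l{\left(h \right)} = \left(23534 - \left(-578\right)^{2} \left(7 + 2 \left(-578\right)\right)\right) + 0 = \left(23534 - 334084 \left(7 - 1156\right)\right) + 0 = \left(23534 - 334084 \left(-1149\right)\right) + 0 = \left(23534 + 383862516\right) + 0 = 383886050 + 0 = 383886050$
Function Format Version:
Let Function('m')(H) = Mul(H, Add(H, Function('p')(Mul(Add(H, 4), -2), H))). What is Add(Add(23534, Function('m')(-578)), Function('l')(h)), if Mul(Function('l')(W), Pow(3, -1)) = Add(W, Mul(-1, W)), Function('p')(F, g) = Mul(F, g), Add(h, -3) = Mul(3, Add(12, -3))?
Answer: 383886050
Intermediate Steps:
h = 30 (h = Add(3, Mul(3, Add(12, -3))) = Add(3, Mul(3, 9)) = Add(3, 27) = 30)
Function('l')(W) = 0 (Function('l')(W) = Mul(3, Add(W, Mul(-1, W))) = Mul(3, 0) = 0)
Function('m')(H) = Mul(H, Add(H, Mul(H, Add(-8, Mul(-2, H))))) (Function('m')(H) = Mul(H, Add(H, Mul(Mul(Add(H, 4), -2), H))) = Mul(H, Add(H, Mul(Mul(Add(4, H), -2), H))) = Mul(H, Add(H, Mul(Add(-8, Mul(-2, H)), H))) = Mul(H, Add(H, Mul(H, Add(-8, Mul(-2, H))))))
Add(Add(23534, Function('m')(-578)), Function('l')(h)) = Add(Add(23534, Mul(-1, Pow(-578, 2), Add(7, Mul(2, -578)))), 0) = Add(Add(23534, Mul(-1, 334084, Add(7, -1156))), 0) = Add(Add(23534, Mul(-1, 334084, -1149)), 0) = Add(Add(23534, 383862516), 0) = Add(383886050, 0) = 383886050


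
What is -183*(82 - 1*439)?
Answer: 65331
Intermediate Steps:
-183*(82 - 1*439) = -183*(82 - 439) = -183*(-357) = 65331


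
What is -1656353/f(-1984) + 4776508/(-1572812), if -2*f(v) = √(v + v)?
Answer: -1194127/393203 - 1656353*I*√62/248 ≈ -3.0369 - 52589.0*I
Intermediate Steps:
f(v) = -√2*√v/2 (f(v) = -√(v + v)/2 = -√2*√v/2)
-1656353/f(-1984) + 4776508/(-1572812) = -1656353*I*√62/248 + 4776508/(-1572812) = -1656353*I*√62/248 + 4776508*(-1/1572812) = -1656353*I*√62/248 - 1194127/393203 = -1194127/393203 - 1656353*I*√62/248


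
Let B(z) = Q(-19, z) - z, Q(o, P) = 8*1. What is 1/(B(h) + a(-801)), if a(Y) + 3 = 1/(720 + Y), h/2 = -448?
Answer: 81/72980 ≈ 0.0011099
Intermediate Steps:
h = -896 (h = 2*(-448) = -896)
a(Y) = -3 + 1/(720 + Y)
Q(o, P) = 8
B(z) = 8 - z
1/(B(h) + a(-801)) = 1/((8 - 1*(-896)) + (-2159 - 3*(-801))/(720 - 801)) = 1/((8 + 896) + (-2159 + 2403)/(-81)) = 1/(904 - 1/81*244) = 1/(904 - 244/81) = 1/(72980/81) = 81/72980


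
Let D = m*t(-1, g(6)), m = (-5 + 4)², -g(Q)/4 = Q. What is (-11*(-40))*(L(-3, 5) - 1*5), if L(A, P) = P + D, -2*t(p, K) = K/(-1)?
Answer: -5280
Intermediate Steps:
g(Q) = -4*Q
t(p, K) = K/2 (t(p, K) = -K/(2*(-1)) = -K*(-1)/2 = -(-1)*K/2 = K/2)
m = 1 (m = (-1)² = 1)
D = -12 (D = 1*((-4*6)/2) = 1*((½)*(-24)) = 1*(-12) = -12)
L(A, P) = -12 + P (L(A, P) = P - 12 = -12 + P)
(-11*(-40))*(L(-3, 5) - 1*5) = (-11*(-40))*((-12 + 5) - 1*5) = 440*(-7 - 5) = 440*(-12) = -5280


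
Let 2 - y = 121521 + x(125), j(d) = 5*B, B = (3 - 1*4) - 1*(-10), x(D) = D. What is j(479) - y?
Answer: 121689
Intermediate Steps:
B = 9 (B = (3 - 4) + 10 = -1 + 10 = 9)
j(d) = 45 (j(d) = 5*9 = 45)
y = -121644 (y = 2 - (121521 + 125) = 2 - 1*121646 = 2 - 121646 = -121644)
j(479) - y = 45 - 1*(-121644) = 45 + 121644 = 121689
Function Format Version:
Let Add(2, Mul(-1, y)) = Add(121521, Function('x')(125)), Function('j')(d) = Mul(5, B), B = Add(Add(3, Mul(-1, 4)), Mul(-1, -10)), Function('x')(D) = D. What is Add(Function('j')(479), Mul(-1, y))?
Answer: 121689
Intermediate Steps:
B = 9 (B = Add(Add(3, -4), 10) = Add(-1, 10) = 9)
Function('j')(d) = 45 (Function('j')(d) = Mul(5, 9) = 45)
y = -121644 (y = Add(2, Mul(-1, Add(121521, 125))) = Add(2, Mul(-1, 121646)) = Add(2, -121646) = -121644)
Add(Function('j')(479), Mul(-1, y)) = Add(45, Mul(-1, -121644)) = Add(45, 121644) = 121689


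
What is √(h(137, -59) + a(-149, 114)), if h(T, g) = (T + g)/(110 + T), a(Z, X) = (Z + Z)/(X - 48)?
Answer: I*√1650891/627 ≈ 2.0492*I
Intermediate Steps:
a(Z, X) = 2*Z/(-48 + X) (a(Z, X) = (2*Z)/(-48 + X) = 2*Z/(-48 + X))
h(T, g) = (T + g)/(110 + T)
√(h(137, -59) + a(-149, 114)) = √((137 - 59)/(110 + 137) + 2*(-149)/(-48 + 114)) = √(78/247 + 2*(-149)/66) = √((1/247)*78 + 2*(-149)*(1/66)) = √(6/19 - 149/33) = √(-2633/627) = I*√1650891/627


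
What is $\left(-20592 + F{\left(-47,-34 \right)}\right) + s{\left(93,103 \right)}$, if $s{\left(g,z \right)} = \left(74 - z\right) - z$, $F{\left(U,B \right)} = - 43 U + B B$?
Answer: $-17547$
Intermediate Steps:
$F{\left(U,B \right)} = B^{2} - 43 U$ ($F{\left(U,B \right)} = - 43 U + B^{2} = B^{2} - 43 U$)
$s{\left(g,z \right)} = 74 - 2 z$
$\left(-20592 + F{\left(-47,-34 \right)}\right) + s{\left(93,103 \right)} = \left(-20592 + \left(\left(-34\right)^{2} - -2021\right)\right) + \left(74 - 206\right) = \left(-20592 + \left(1156 + 2021\right)\right) + \left(74 - 206\right) = \left(-20592 + 3177\right) - 132 = -17415 - 132 = -17547$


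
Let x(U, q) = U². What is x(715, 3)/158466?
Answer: 46475/14406 ≈ 3.2261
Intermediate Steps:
x(715, 3)/158466 = 715²/158466 = 511225*(1/158466) = 46475/14406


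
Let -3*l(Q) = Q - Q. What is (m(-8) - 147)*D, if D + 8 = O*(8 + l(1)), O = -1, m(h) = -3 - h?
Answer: 2272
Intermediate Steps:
l(Q) = 0 (l(Q) = -(Q - Q)/3 = -⅓*0 = 0)
D = -16 (D = -8 - (8 + 0) = -8 - 1*8 = -8 - 8 = -16)
(m(-8) - 147)*D = ((-3 - 1*(-8)) - 147)*(-16) = ((-3 + 8) - 147)*(-16) = (5 - 147)*(-16) = -142*(-16) = 2272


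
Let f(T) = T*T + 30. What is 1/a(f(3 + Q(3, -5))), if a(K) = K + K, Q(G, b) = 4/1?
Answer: 1/158 ≈ 0.0063291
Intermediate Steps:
Q(G, b) = 4 (Q(G, b) = 4*1 = 4)
f(T) = 30 + T² (f(T) = T² + 30 = 30 + T²)
a(K) = 2*K
1/a(f(3 + Q(3, -5))) = 1/(2*(30 + (3 + 4)²)) = 1/(2*(30 + 7²)) = 1/(2*(30 + 49)) = 1/(2*79) = 1/158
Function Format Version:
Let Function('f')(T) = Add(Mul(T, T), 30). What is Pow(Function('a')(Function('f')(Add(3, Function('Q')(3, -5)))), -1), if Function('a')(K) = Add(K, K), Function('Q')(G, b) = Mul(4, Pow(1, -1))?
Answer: Rational(1, 158) ≈ 0.0063291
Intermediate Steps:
Function('Q')(G, b) = 4 (Function('Q')(G, b) = Mul(4, 1) = 4)
Function('f')(T) = Add(30, Pow(T, 2)) (Function('f')(T) = Add(Pow(T, 2), 30) = Add(30, Pow(T, 2)))
Function('a')(K) = Mul(2, K)
Pow(Function('a')(Function('f')(Add(3, Function('Q')(3, -5)))), -1) = Pow(Mul(2, Add(30, Pow(Add(3, 4), 2))), -1) = Pow(Mul(2, Add(30, Pow(7, 2))), -1) = Pow(Mul(2, Add(30, 49)), -1) = Pow(Mul(2, 79), -1) = Pow(158, -1) = Rational(1, 158)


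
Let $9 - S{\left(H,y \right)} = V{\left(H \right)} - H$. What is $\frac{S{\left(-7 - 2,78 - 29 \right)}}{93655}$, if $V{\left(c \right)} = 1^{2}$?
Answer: $- \frac{1}{93655} \approx -1.0677 \cdot 10^{-5}$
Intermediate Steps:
$V{\left(c \right)} = 1$
$S{\left(H,y \right)} = 8 + H$ ($S{\left(H,y \right)} = 9 - \left(1 - H\right) = 9 + \left(-1 + H\right) = 8 + H$)
$\frac{S{\left(-7 - 2,78 - 29 \right)}}{93655} = \frac{8 - 9}{93655} = \left(8 - 9\right) \frac{1}{93655} = \left(-1\right) \frac{1}{93655} = - \frac{1}{93655}$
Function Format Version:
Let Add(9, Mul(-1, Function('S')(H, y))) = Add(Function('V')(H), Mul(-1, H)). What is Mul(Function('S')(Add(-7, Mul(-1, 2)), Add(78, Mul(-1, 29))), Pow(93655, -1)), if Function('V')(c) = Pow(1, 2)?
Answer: Rational(-1, 93655) ≈ -1.0677e-5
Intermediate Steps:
Function('V')(c) = 1
Function('S')(H, y) = Add(8, H) (Function('S')(H, y) = Add(9, Mul(-1, Add(1, Mul(-1, H)))) = Add(9, Add(-1, H)) = Add(8, H))
Mul(Function('S')(Add(-7, Mul(-1, 2)), Add(78, Mul(-1, 29))), Pow(93655, -1)) = Mul(Add(8, Add(-7, Mul(-1, 2))), Pow(93655, -1)) = Mul(Add(8, Add(-7, -2)), Rational(1, 93655)) = Mul(Add(8, -9), Rational(1, 93655)) = Mul(-1, Rational(1, 93655)) = Rational(-1, 93655)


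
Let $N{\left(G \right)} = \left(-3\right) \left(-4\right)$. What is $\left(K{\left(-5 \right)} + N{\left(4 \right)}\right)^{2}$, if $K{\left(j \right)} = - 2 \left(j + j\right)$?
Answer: $1024$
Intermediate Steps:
$K{\left(j \right)} = - 4 j$ ($K{\left(j \right)} = - 2 \cdot 2 j = - 4 j$)
$N{\left(G \right)} = 12$
$\left(K{\left(-5 \right)} + N{\left(4 \right)}\right)^{2} = \left(\left(-4\right) \left(-5\right) + 12\right)^{2} = \left(20 + 12\right)^{2} = 32^{2} = 1024$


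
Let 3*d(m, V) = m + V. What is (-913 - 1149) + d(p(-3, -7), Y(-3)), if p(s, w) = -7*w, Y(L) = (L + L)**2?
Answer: -6101/3 ≈ -2033.7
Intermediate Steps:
Y(L) = 4*L**2 (Y(L) = (2*L)**2 = 4*L**2)
d(m, V) = V/3 + m/3 (d(m, V) = (m + V)/3 = (V + m)/3 = V/3 + m/3)
(-913 - 1149) + d(p(-3, -7), Y(-3)) = (-913 - 1149) + ((4*(-3)**2)/3 + (-7*(-7))/3) = -2062 + ((4*9)/3 + (1/3)*49) = -2062 + ((1/3)*36 + 49/3) = -2062 + (12 + 49/3) = -2062 + 85/3 = -6101/3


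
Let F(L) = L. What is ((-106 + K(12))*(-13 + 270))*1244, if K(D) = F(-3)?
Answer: -34848172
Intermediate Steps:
K(D) = -3
((-106 + K(12))*(-13 + 270))*1244 = ((-106 - 3)*(-13 + 270))*1244 = -109*257*1244 = -28013*1244 = -34848172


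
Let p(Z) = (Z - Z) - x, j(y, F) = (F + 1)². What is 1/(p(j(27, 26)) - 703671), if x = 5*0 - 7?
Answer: -1/703664 ≈ -1.4211e-6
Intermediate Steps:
j(y, F) = (1 + F)²
x = -7 (x = 0 - 7 = -7)
p(Z) = 7 (p(Z) = (Z - Z) - 1*(-7) = 0 + 7 = 7)
1/(p(j(27, 26)) - 703671) = 1/(7 - 703671) = 1/(-703664) = -1/703664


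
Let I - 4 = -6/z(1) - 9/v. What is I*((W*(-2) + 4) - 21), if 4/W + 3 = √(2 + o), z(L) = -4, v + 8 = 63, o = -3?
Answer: -42851/550 + 1174*I/275 ≈ -77.911 + 4.2691*I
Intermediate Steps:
v = 55 (v = -8 + 63 = 55)
W = 2*(-3 - I)/5 (W = 4/(-3 + √(2 - 3)) = 4/(-3 + √(-1)) = 4/(-3 + I) = 4*((-3 - I)/10) = 2*(-3 - I)/5 ≈ -1.2 - 0.4*I)
I = 587/110 (I = 4 + (-6/(-4) - 9/55) = 4 + (-6*(-¼) - 9*1/55) = 4 + (3/2 - 9/55) = 4 + 147/110 = 587/110 ≈ 5.3364)
I*((W*(-2) + 4) - 21) = 587*(((-6/5 - 2*I/5)*(-2) + 4) - 21)/110 = 587*(((12/5 + 4*I/5) + 4) - 21)/110 = 587*((32/5 + 4*I/5) - 21)/110 = 587*(-73/5 + 4*I/5)/110 = -42851/550 + 1174*I/275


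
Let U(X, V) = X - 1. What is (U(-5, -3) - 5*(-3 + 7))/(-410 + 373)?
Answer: 26/37 ≈ 0.70270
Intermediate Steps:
U(X, V) = -1 + X
(U(-5, -3) - 5*(-3 + 7))/(-410 + 373) = ((-1 - 5) - 5*(-3 + 7))/(-410 + 373) = (-6 - 5*4)/(-37) = (-6 - 20)*(-1/37) = -26*(-1/37) = 26/37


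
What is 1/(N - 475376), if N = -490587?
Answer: -1/965963 ≈ -1.0352e-6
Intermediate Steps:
1/(N - 475376) = 1/(-490587 - 475376) = 1/(-965963) = -1/965963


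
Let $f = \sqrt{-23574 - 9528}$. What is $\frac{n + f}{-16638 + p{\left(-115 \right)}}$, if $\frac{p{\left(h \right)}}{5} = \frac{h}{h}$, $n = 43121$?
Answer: $- \frac{43121}{16633} - \frac{3 i \sqrt{3678}}{16633} \approx -2.5925 - 0.010938 i$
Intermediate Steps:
$p{\left(h \right)} = 5$ ($p{\left(h \right)} = 5 \frac{h}{h} = 5 \cdot 1 = 5$)
$f = 3 i \sqrt{3678}$ ($f = \sqrt{-33102} = 3 i \sqrt{3678} \approx 181.94 i$)
$\frac{n + f}{-16638 + p{\left(-115 \right)}} = \frac{43121 + 3 i \sqrt{3678}}{-16638 + 5} = \frac{43121 + 3 i \sqrt{3678}}{-16633} = \left(43121 + 3 i \sqrt{3678}\right) \left(- \frac{1}{16633}\right) = - \frac{43121}{16633} - \frac{3 i \sqrt{3678}}{16633}$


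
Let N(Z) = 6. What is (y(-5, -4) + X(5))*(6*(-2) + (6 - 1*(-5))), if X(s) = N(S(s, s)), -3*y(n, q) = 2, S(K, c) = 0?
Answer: -16/3 ≈ -5.3333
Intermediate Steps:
y(n, q) = -2/3 (y(n, q) = -1/3*2 = -2/3)
X(s) = 6
(y(-5, -4) + X(5))*(6*(-2) + (6 - 1*(-5))) = (-2/3 + 6)*(6*(-2) + (6 - 1*(-5))) = 16*(-12 + (6 + 5))/3 = 16*(-12 + 11)/3 = (16/3)*(-1) = -16/3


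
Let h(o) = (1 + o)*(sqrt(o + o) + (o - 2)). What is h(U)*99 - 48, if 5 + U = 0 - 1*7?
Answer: 15198 - 2178*I*sqrt(6) ≈ 15198.0 - 5335.0*I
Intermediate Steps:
U = -12 (U = -5 + (0 - 1*7) = -5 + (0 - 7) = -5 - 7 = -12)
h(o) = (1 + o)*(-2 + o + sqrt(2)*sqrt(o)) (h(o) = (1 + o)*(sqrt(2*o) + (-2 + o)) = (1 + o)*(sqrt(2)*sqrt(o) + (-2 + o)) = (1 + o)*(-2 + o + sqrt(2)*sqrt(o)))
h(U)*99 - 48 = (-2 + (-12)**2 - 1*(-12) + sqrt(2)*sqrt(-12) + sqrt(2)*(-12)**(3/2))*99 - 48 = (-2 + 144 + 12 + sqrt(2)*(2*I*sqrt(3)) + sqrt(2)*(-24*I*sqrt(3)))*99 - 48 = (-2 + 144 + 12 + 2*I*sqrt(6) - 24*I*sqrt(6))*99 - 48 = (154 - 22*I*sqrt(6))*99 - 48 = (15246 - 2178*I*sqrt(6)) - 48 = 15198 - 2178*I*sqrt(6)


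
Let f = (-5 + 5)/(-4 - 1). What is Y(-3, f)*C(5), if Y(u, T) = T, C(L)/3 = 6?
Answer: 0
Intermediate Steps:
C(L) = 18 (C(L) = 3*6 = 18)
f = 0 (f = 0/(-5) = 0*(-⅕) = 0)
Y(-3, f)*C(5) = 0*18 = 0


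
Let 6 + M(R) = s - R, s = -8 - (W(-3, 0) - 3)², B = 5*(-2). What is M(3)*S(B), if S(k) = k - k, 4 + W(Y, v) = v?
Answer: 0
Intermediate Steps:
W(Y, v) = -4 + v
B = -10
s = -57 (s = -8 - ((-4 + 0) - 3)² = -8 - (-4 - 3)² = -8 - 1*(-7)² = -8 - 1*49 = -8 - 49 = -57)
M(R) = -63 - R (M(R) = -6 + (-57 - R) = -63 - R)
S(k) = 0
M(3)*S(B) = (-63 - 1*3)*0 = (-63 - 3)*0 = -66*0 = 0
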